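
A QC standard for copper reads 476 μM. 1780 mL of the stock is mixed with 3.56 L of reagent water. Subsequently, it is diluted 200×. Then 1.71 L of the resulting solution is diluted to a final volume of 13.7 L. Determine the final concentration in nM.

99.0 nM

Overall dilution factor = 3 × 200 × 8.012 = 4807.
476 μM / 4807 = 0.0990 μM = 99.0 nM.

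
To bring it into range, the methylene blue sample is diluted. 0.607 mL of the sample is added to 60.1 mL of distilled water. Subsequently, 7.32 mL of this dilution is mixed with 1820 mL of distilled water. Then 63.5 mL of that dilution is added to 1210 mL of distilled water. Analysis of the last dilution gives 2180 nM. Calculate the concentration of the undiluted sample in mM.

Overall dilution factor = 100.0 × 249.6 × 20.06 = 5.01 × 10⁵.
Original = 2180 nM × 5.01 × 10⁵ = 1.09 × 10⁹ nM = 1090 mM.

1090 mM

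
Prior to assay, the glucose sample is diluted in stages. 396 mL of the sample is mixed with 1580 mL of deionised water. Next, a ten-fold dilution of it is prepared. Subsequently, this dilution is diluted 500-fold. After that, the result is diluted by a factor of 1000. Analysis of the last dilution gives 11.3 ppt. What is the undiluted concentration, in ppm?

Overall dilution factor = 4.990 × 10 × 500 × 1000 = 2.49 × 10⁷.
Original = 11.3 ppt × 2.49 × 10⁷ = 2.82 × 10⁸ ppt = 282 ppm.

282 ppm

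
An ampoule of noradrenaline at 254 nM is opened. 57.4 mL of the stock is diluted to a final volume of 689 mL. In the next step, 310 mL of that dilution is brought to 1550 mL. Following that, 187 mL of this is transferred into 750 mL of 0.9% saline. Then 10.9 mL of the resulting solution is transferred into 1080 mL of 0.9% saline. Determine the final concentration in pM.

8.44 pM

Overall dilution factor = 12.00 × 5 × 5.011 × 100.1 = 3.01 × 10⁴.
254 nM / 3.01 × 10⁴ = 8.44 × 10⁻³ nM = 8.44 pM.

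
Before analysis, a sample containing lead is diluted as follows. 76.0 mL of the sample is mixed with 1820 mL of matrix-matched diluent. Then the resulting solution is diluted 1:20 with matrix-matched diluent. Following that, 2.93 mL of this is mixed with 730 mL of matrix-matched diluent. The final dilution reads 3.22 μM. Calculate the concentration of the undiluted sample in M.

Overall dilution factor = 24.95 × 20 × 250.1 = 1.25 × 10⁵.
Original = 3.22 μM × 1.25 × 10⁵ = 4.02 × 10⁵ μM = 0.402 M.

0.402 M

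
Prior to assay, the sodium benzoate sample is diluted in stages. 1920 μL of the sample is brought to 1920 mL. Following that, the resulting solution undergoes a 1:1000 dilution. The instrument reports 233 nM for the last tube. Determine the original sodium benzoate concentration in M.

0.233 M

Overall dilution factor = 1000 × 1000 = 1.00 × 10⁶.
Original = 233 nM × 1.00 × 10⁶ = 2.33 × 10⁸ nM = 0.233 M.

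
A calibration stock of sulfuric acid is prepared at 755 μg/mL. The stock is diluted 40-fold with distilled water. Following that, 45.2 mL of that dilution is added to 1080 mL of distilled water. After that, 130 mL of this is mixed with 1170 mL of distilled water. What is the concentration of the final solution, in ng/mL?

75.8 ng/mL

Overall dilution factor = 40 × 24.89 × 10 = 9958.
755 μg/mL / 9958 = 0.0758 μg/mL = 75.8 ng/mL.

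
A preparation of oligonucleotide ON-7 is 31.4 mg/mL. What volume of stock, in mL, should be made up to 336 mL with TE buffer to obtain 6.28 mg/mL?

67.2 mL

V₁ = C₂V₂/C₁ = 6.28 × 336 / 31.4 = 67.2 mL.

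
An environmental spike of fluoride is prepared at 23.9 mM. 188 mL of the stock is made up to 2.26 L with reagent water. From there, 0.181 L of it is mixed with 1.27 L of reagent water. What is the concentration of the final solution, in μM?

248 μM

Overall dilution factor = 12.02 × 8.017 = 96.4.
23.9 mM / 96.4 = 0.248 mM = 248 μM.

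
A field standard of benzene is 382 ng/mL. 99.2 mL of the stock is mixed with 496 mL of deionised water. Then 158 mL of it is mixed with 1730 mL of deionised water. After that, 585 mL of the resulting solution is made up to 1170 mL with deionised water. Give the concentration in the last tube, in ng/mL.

Overall dilution factor = 6 × 11.95 × 2 = 143.
382 ng/mL / 143 = 2.66 ng/mL.

2.66 ng/mL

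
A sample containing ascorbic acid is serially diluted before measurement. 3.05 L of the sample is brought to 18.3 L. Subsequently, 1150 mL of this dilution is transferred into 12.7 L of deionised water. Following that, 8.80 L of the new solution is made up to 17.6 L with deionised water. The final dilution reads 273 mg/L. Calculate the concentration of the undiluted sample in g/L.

Overall dilution factor = 6 × 12.04 × 2 = 145.
Original = 273 mg/L × 145 = 3.95 × 10⁴ mg/L = 39.5 g/L.

39.5 g/L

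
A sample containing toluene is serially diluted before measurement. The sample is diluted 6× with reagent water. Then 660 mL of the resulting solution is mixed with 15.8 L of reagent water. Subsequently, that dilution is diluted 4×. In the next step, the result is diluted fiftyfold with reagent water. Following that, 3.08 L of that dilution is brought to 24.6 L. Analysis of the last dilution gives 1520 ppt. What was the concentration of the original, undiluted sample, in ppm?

363 ppm

Overall dilution factor = 6 × 24.94 × 4 × 50 × 7.987 = 2.39 × 10⁵.
Original = 1520 ppt × 2.39 × 10⁵ = 3.63 × 10⁸ ppt = 363 ppm.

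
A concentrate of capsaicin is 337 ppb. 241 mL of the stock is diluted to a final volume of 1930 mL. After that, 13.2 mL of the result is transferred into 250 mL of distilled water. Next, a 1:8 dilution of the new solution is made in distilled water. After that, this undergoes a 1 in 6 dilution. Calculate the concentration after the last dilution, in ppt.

Overall dilution factor = 8.008 × 19.94 × 8 × 6 = 7665.
337 ppb / 7665 = 0.0440 ppb = 44.0 ppt.

44.0 ppt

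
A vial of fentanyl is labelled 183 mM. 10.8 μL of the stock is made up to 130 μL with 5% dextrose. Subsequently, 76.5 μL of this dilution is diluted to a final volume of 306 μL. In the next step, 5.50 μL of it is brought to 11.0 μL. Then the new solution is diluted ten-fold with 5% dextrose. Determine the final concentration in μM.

190 μM

Overall dilution factor = 12.04 × 4 × 2 × 10 = 963.
183 mM / 963 = 0.190 mM = 190 μM.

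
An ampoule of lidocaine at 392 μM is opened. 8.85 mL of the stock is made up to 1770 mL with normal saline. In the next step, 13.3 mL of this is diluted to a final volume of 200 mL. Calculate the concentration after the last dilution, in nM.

Overall dilution factor = 200 × 15.04 = 3008.
392 μM / 3008 = 0.130 μM = 130 nM.

130 nM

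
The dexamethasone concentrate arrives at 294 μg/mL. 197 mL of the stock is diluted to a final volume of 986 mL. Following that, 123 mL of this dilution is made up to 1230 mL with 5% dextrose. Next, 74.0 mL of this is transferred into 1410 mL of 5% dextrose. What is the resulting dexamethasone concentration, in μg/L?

293 μg/L

Overall dilution factor = 5.005 × 10 × 20.05 = 1004.
294 μg/mL / 1004 = 0.293 μg/mL = 293 μg/L.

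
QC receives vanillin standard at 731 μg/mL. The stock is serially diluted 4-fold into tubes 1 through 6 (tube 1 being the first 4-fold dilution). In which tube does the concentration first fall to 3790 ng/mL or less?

Tube n has concentration 731 μg/mL / 4ⁿ.
Need 4ⁿ ≥ 731 μg/mL / 3790 ng/mL = 193, so n ≥ 3.80.
First such tube: n = 4.

tube 4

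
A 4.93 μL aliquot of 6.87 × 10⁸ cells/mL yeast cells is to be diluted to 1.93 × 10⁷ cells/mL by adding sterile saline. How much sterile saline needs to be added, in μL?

171 μL

V₂ = C₁V₁/C₂ = 6.87 × 10⁸ × 4.93 / 1.93 × 10⁷ = 175 μL.
Diluent to add = V₂ − V₁ = 175 − 4.93 = 171 μL.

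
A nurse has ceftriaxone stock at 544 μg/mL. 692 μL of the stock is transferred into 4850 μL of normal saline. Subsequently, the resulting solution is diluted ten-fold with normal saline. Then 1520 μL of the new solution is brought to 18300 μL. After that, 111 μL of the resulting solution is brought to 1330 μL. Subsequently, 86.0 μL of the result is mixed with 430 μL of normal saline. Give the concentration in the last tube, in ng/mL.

Overall dilution factor = 8.009 × 10 × 12.04 × 11.98 × 6 = 6.93 × 10⁴.
544 μg/mL / 6.93 × 10⁴ = 7.85 × 10⁻³ μg/mL = 7.85 ng/mL.

7.85 ng/mL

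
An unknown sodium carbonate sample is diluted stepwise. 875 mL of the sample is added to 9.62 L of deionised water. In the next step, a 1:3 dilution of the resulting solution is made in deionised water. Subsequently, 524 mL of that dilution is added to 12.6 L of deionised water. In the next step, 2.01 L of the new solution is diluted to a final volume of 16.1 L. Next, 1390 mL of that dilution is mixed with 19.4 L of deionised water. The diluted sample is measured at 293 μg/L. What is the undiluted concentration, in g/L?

Overall dilution factor = 11.99 × 3 × 25.05 × 8.010 × 14.96 = 1.08 × 10⁵.
Original = 293 μg/L × 1.08 × 10⁵ = 3.16 × 10⁷ μg/L = 31.6 g/L.

31.6 g/L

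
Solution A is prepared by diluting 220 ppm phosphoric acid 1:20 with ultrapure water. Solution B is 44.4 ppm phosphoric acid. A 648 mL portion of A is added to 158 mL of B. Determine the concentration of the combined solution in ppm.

17.5 ppm

C_A = 220 ppm / 20 = 11.0 ppm.
C_mix = (C_A·V_A + C_B·V_B)/(V_A + V_B) = (11.0×648 + 44.4×158) / 806.0 = 17.5 ppm.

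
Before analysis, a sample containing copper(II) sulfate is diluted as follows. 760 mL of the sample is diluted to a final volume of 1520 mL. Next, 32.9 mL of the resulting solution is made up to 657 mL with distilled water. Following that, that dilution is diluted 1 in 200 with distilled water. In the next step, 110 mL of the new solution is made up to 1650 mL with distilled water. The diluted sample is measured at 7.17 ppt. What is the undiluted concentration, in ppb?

Overall dilution factor = 2 × 19.97 × 200 × 15 = 1.20 × 10⁵.
Original = 7.17 ppt × 1.20 × 10⁵ = 8.59 × 10⁵ ppt = 859 ppb.

859 ppb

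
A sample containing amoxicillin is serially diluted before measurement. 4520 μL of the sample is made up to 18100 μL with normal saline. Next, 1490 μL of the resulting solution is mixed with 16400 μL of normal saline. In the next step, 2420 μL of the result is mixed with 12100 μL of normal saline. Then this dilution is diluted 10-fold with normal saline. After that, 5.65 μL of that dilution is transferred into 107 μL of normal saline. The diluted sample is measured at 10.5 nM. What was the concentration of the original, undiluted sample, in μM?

604 μM

Overall dilution factor = 4.004 × 12.01 × 6 × 10 × 19.94 = 5.75 × 10⁴.
Original = 10.5 nM × 5.75 × 10⁴ = 6.04 × 10⁵ nM = 604 μM.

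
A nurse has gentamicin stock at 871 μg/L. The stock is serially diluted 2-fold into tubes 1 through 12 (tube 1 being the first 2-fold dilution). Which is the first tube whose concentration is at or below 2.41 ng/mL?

tube 9

Tube n has concentration 871 μg/L / 2ⁿ.
Need 2ⁿ ≥ 871 μg/L / 2.41 ng/mL = 361, so n ≥ 8.50.
First such tube: n = 9.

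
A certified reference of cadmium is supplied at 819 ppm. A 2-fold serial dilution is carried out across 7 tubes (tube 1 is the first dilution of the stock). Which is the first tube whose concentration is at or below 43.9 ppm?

Tube n has concentration 819 ppm / 2ⁿ.
Need 2ⁿ ≥ 819 ppm / 43.9 ppm = 18.7, so n ≥ 4.22.
First such tube: n = 5.

tube 5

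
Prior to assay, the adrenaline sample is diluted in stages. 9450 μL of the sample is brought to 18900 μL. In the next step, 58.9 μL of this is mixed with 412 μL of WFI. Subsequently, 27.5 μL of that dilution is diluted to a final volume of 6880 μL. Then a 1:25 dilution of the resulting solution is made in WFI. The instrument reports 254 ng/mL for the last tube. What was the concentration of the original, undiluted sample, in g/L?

Overall dilution factor = 2 × 7.995 × 250.2 × 25 = 1.00 × 10⁵.
Original = 254 ng/mL × 1.00 × 10⁵ = 2.54 × 10⁷ ng/mL = 25.4 g/L.

25.4 g/L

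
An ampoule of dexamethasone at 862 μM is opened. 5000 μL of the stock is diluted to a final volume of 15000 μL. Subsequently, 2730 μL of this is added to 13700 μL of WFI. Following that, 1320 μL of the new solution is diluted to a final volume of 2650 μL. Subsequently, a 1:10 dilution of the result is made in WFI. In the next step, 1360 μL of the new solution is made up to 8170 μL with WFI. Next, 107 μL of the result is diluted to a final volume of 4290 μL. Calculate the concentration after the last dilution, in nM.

Overall dilution factor = 3 × 6.018 × 2.008 × 10 × 6.007 × 40.09 = 8.73 × 10⁴.
862 μM / 8.73 × 10⁴ = 9.87 × 10⁻³ μM = 9.87 nM.

9.87 nM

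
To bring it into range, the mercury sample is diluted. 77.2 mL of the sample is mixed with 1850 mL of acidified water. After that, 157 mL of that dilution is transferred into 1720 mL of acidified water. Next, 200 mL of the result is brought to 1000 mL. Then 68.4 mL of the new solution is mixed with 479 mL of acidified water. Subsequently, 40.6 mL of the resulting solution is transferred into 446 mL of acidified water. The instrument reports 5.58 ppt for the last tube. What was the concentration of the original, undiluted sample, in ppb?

799 ppb

Overall dilution factor = 24.96 × 11.96 × 5 × 8.003 × 11.99 = 1.43 × 10⁵.
Original = 5.58 ppt × 1.43 × 10⁵ = 7.99 × 10⁵ ppt = 799 ppb.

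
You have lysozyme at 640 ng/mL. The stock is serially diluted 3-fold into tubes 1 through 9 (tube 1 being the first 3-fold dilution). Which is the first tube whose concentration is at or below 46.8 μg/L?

tube 3

Tube n has concentration 640 ng/mL / 3ⁿ.
Need 3ⁿ ≥ 640 ng/mL / 46.8 μg/L = 13.7, so n ≥ 2.38.
First such tube: n = 3.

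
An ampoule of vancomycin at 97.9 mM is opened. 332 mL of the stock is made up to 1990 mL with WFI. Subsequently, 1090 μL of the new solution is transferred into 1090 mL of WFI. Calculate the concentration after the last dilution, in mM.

0.0163 mM

Overall dilution factor = 5.994 × 1001 = 6000.
97.9 mM / 6000 = 0.0163 mM.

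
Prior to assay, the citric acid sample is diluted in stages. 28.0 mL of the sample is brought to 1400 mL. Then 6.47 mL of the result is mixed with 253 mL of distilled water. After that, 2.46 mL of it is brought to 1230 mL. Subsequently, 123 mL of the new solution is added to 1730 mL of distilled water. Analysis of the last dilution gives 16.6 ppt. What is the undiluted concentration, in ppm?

251 ppm

Overall dilution factor = 50 × 40.10 × 500 × 15.07 = 1.51 × 10⁷.
Original = 16.6 ppt × 1.51 × 10⁷ = 2.51 × 10⁸ ppt = 251 ppm.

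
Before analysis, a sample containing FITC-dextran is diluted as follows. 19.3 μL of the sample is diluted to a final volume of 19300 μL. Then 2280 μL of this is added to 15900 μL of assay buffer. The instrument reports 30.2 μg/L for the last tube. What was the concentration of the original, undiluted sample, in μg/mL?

241 μg/mL

Overall dilution factor = 1000 × 7.974 = 7974.
Original = 30.2 μg/L × 7974 = 2.41 × 10⁵ μg/L = 241 μg/mL.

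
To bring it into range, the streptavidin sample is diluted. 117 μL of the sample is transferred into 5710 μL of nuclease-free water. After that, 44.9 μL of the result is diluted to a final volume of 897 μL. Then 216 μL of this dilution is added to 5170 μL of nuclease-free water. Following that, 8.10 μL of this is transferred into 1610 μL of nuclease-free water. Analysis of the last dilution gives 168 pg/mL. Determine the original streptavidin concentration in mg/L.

Overall dilution factor = 49.80 × 19.98 × 24.94 × 199.8 = 4.96 × 10⁶.
Original = 168 pg/mL × 4.96 × 10⁶ = 8.33 × 10⁸ pg/mL = 833 mg/L.

833 mg/L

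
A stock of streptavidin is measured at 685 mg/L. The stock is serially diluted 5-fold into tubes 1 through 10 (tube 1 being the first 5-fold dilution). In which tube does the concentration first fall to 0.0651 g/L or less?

Tube n has concentration 685 mg/L / 5ⁿ.
Need 5ⁿ ≥ 685 mg/L / 0.0651 g/L = 10.5, so n ≥ 1.46.
First such tube: n = 2.

tube 2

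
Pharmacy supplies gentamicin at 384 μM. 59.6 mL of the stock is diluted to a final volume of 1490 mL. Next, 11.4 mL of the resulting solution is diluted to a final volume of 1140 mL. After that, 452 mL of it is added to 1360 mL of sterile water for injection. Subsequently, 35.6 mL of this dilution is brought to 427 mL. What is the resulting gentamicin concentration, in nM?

3.19 nM

Overall dilution factor = 25 × 100 × 4.009 × 11.99 = 1.20 × 10⁵.
384 μM / 1.20 × 10⁵ = 3.19 × 10⁻³ μM = 3.19 nM.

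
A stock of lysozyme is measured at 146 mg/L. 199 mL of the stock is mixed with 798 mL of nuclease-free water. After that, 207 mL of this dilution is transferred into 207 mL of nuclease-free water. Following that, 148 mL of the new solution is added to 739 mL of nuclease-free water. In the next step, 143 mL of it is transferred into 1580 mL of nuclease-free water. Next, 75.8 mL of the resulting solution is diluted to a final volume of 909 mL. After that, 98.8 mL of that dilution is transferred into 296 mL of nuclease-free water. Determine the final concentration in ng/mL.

Overall dilution factor = 5.010 × 2 × 5.993 × 12.05 × 11.99 × 3.996 = 3.47 × 10⁴.
146 mg/L / 3.47 × 10⁴ = 4.21 × 10⁻³ mg/L = 4.21 ng/mL.

4.21 ng/mL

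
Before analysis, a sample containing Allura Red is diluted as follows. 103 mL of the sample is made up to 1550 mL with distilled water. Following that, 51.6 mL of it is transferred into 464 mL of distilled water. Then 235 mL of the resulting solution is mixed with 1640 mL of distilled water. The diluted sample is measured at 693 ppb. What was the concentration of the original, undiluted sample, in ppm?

831 ppm

Overall dilution factor = 15.05 × 9.992 × 7.979 = 1200.
Original = 693 ppb × 1200 = 8.31 × 10⁵ ppb = 831 ppm.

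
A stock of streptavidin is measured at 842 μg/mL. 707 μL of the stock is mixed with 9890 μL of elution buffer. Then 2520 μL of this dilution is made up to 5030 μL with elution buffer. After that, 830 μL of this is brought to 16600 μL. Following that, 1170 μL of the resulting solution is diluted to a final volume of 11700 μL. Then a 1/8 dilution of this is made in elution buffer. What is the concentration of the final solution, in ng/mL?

Overall dilution factor = 14.99 × 1.996 × 20 × 10 × 8 = 4.79 × 10⁴.
842 μg/mL / 4.79 × 10⁴ = 0.0176 μg/mL = 17.6 ng/mL.

17.6 ng/mL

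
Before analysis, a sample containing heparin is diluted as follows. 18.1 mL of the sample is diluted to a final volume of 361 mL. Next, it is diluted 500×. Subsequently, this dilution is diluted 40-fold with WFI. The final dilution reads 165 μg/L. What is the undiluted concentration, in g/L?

Overall dilution factor = 19.94 × 500 × 40 = 3.99 × 10⁵.
Original = 165 μg/L × 3.99 × 10⁵ = 6.58 × 10⁷ μg/L = 65.8 g/L.

65.8 g/L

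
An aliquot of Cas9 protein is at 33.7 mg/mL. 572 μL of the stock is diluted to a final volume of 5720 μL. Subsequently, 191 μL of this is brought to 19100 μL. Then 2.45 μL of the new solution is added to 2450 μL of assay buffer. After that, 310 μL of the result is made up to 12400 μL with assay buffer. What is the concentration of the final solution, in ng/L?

842 ng/L

Overall dilution factor = 10 × 100 × 1001 × 40 = 4.00 × 10⁷.
33.7 mg/mL / 4.00 × 10⁷ = 8.42 × 10⁻⁷ mg/mL = 842 ng/L.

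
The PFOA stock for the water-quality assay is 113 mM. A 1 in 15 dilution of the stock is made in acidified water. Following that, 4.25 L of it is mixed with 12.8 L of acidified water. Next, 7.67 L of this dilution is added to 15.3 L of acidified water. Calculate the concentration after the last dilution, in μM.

627 μM

Overall dilution factor = 15 × 4.012 × 2.995 = 180.
113 mM / 180 = 0.627 mM = 627 μM.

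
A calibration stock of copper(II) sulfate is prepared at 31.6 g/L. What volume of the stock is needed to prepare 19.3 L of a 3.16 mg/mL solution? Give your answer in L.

1.93 L

3.16 mg/mL = 3.16 g/L.
V₁ = C₂V₂/C₁ = 3.16 × 19.3 / 31.6 = 1.93 L.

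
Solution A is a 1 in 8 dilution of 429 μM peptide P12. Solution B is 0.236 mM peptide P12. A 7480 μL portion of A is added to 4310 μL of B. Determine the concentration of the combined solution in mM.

C_A = 429 μM / 8 = 53.6 μM.
C_B = 0.236 mM = 236 μM.
C_mix = (C_A·V_A + C_B·V_B)/(V_A + V_B) = (53.6×7480 + 236×4310) / 11790 = 120 μM = 0.120 mM.

0.120 mM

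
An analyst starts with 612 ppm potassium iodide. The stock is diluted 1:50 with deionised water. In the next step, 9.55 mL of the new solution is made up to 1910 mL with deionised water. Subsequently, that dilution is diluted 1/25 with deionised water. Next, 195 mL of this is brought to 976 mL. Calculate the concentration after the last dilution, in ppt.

Overall dilution factor = 50 × 200 × 25 × 5.005 = 1.25 × 10⁶.
612 ppm / 1.25 × 10⁶ = 4.89 × 10⁻⁴ ppm = 489 ppt.

489 ppt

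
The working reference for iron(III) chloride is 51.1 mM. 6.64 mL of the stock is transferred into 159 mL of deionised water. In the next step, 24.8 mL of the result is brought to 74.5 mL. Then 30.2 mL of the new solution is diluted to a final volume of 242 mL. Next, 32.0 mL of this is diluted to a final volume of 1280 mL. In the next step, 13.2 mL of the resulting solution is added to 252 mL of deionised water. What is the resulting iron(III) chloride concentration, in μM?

0.106 μM

Overall dilution factor = 24.95 × 3.004 × 8.013 × 40 × 20.09 = 4.83 × 10⁵.
51.1 mM / 4.83 × 10⁵ = 1.06 × 10⁻⁴ mM = 0.106 μM.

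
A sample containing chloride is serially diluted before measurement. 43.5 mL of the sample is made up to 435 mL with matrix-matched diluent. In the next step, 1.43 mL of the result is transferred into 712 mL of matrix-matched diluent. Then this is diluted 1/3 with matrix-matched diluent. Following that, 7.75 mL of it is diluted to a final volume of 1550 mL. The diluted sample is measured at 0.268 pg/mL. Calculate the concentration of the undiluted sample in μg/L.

Overall dilution factor = 10 × 498.9 × 3 × 200 = 2.99 × 10⁶.
Original = 0.268 pg/mL × 2.99 × 10⁶ = 8.02 × 10⁵ pg/mL = 802 μg/L.

802 μg/L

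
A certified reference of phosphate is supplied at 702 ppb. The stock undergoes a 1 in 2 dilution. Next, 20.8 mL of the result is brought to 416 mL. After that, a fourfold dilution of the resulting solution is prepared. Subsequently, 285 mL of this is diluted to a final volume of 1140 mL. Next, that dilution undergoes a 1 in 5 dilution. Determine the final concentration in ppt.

219 ppt

Overall dilution factor = 2 × 20 × 4 × 4 × 5 = 3200.
702 ppb / 3200 = 0.219 ppb = 219 ppt.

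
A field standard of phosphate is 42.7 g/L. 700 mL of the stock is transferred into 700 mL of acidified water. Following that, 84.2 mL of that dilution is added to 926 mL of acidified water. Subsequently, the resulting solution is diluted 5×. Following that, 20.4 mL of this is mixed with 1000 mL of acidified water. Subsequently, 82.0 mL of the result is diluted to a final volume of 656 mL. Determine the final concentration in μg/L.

Overall dilution factor = 2 × 12.00 × 5 × 50.02 × 8 = 4.80 × 10⁴.
42.7 g/L / 4.80 × 10⁴ = 8.89 × 10⁻⁴ g/L = 889 μg/L.

889 μg/L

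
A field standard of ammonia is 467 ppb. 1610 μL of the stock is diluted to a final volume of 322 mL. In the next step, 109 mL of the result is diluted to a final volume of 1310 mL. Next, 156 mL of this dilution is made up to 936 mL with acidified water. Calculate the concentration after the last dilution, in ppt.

32.4 ppt

Overall dilution factor = 200 × 12.02 × 6 = 1.44 × 10⁴.
467 ppb / 1.44 × 10⁴ = 0.0324 ppb = 32.4 ppt.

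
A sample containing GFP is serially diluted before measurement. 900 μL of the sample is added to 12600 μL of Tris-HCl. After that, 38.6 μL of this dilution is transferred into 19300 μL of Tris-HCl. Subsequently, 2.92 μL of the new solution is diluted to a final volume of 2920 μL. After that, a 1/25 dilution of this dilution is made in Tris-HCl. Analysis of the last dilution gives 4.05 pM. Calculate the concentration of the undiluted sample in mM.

Overall dilution factor = 15 × 501 × 1000 × 25 = 1.88 × 10⁸.
Original = 4.05 pM × 1.88 × 10⁸ = 7.61 × 10⁸ pM = 0.761 mM.

0.761 mM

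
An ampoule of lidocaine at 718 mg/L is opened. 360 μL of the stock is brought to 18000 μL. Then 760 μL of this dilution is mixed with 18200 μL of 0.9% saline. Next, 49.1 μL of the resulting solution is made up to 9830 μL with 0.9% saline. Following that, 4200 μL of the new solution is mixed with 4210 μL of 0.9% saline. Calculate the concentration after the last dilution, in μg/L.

Overall dilution factor = 50 × 24.95 × 200.2 × 2.002 = 5.00 × 10⁵.
718 mg/L / 5.00 × 10⁵ = 1.44 × 10⁻³ mg/L = 1.44 μg/L.

1.44 μg/L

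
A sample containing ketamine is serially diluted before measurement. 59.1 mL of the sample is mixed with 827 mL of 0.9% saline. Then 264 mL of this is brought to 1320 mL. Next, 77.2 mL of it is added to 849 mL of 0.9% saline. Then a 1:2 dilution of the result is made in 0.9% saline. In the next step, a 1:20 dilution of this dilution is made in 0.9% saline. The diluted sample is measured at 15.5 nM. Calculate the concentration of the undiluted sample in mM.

Overall dilution factor = 14.99 × 5 × 12.00 × 2 × 20 = 3.60 × 10⁴.
Original = 15.5 nM × 3.60 × 10⁴ = 5.58 × 10⁵ nM = 0.558 mM.

0.558 mM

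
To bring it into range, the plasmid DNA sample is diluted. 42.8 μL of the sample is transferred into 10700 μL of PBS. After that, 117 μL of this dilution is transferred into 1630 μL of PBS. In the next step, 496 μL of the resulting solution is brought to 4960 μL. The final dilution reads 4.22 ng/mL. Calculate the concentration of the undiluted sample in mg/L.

158 mg/L

Overall dilution factor = 251 × 14.93 × 10 = 3.75 × 10⁴.
Original = 4.22 ng/mL × 3.75 × 10⁴ = 1.58 × 10⁵ ng/mL = 158 mg/L.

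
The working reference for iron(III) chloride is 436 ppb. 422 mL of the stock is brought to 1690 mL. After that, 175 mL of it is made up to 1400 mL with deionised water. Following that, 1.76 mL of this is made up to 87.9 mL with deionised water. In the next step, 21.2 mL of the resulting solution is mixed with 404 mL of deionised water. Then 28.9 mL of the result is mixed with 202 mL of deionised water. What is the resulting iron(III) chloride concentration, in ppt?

1.70 ppt

Overall dilution factor = 4.005 × 8 × 49.94 × 20.06 × 7.990 = 2.56 × 10⁵.
436 ppb / 2.56 × 10⁵ = 1.70 × 10⁻³ ppb = 1.70 ppt.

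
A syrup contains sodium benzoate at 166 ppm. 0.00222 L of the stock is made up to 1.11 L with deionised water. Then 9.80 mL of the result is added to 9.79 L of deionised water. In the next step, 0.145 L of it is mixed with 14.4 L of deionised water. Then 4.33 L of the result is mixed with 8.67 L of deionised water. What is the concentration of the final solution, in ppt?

Overall dilution factor = 500 × 1000.0 × 100.3 × 3.002 = 1.51 × 10⁸.
166 ppm / 1.51 × 10⁸ = 1.10 × 10⁻⁶ ppm = 1.10 ppt.

1.10 ppt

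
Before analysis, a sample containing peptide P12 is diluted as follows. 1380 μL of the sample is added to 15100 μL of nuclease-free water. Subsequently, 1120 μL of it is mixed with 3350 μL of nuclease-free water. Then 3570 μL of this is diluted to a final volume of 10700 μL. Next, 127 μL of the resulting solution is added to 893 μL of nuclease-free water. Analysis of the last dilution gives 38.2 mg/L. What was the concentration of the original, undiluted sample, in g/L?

43.8 g/L

Overall dilution factor = 11.94 × 3.991 × 2.997 × 8.031 = 1147.
Original = 38.2 mg/L × 1147 = 4.38 × 10⁴ mg/L = 43.8 g/L.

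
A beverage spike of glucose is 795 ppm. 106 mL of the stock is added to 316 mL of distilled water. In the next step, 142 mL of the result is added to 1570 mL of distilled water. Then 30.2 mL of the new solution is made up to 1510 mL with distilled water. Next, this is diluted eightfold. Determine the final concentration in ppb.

Overall dilution factor = 3.981 × 12.06 × 50 × 8 = 1.92 × 10⁴.
795 ppm / 1.92 × 10⁴ = 0.0414 ppm = 41.4 ppb.

41.4 ppb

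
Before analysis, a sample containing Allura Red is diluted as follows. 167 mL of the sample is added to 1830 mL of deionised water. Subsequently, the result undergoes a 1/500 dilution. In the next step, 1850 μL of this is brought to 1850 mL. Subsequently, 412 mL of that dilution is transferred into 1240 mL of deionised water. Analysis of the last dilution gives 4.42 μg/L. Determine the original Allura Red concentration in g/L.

106 g/L

Overall dilution factor = 11.96 × 500 × 1000 × 4.010 = 2.40 × 10⁷.
Original = 4.42 μg/L × 2.40 × 10⁷ = 1.06 × 10⁸ μg/L = 106 g/L.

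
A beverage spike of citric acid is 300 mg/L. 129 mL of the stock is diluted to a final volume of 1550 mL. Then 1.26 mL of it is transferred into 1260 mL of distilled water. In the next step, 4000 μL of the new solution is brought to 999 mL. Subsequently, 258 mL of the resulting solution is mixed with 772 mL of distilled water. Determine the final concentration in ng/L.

25.0 ng/L

Overall dilution factor = 12.02 × 1001 × 249.8 × 3.992 = 1.20 × 10⁷.
300 mg/L / 1.20 × 10⁷ = 2.50 × 10⁻⁵ mg/L = 25.0 ng/L.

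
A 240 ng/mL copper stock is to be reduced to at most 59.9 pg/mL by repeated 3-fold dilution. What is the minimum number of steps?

Need 3ⁿ ≥ 4007, so n ≥ log(4007)/log(3) = 7.55.
Minimum whole steps: n = 8.

8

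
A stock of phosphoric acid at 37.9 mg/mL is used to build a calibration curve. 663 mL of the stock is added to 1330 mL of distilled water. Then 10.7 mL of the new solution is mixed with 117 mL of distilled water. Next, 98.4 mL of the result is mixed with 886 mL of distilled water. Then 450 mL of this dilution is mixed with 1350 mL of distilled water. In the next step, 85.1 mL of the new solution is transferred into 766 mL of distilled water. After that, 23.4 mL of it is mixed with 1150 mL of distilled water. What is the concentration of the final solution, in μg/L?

Overall dilution factor = 3.006 × 11.93 × 10.00 × 4 × 10.00 × 50.15 = 7.20 × 10⁵.
37.9 mg/mL / 7.20 × 10⁵ = 5.26 × 10⁻⁵ mg/mL = 52.6 μg/L.

52.6 μg/L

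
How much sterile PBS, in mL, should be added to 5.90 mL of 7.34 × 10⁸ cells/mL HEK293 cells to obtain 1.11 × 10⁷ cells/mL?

384 mL

V₂ = C₁V₁/C₂ = 7.34 × 10⁸ × 5.90 / 1.11 × 10⁷ = 390 mL.
Diluent to add = V₂ − V₁ = 390 − 5.90 = 384 mL.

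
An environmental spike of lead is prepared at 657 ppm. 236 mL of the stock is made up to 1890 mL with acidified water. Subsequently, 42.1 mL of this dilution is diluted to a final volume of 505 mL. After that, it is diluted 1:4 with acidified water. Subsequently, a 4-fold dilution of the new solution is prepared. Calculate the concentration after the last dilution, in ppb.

Overall dilution factor = 8.008 × 12.00 × 4 × 4 = 1537.
657 ppm / 1537 = 0.427 ppm = 427 ppb.

427 ppb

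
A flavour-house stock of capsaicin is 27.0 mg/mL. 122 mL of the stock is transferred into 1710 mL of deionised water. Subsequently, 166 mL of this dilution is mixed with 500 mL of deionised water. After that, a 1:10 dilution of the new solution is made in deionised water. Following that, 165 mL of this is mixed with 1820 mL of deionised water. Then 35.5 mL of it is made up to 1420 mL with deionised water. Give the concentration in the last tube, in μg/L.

93.1 μg/L

Overall dilution factor = 15.02 × 4.012 × 10 × 12.03 × 40 = 2.90 × 10⁵.
27.0 mg/mL / 2.90 × 10⁵ = 9.31 × 10⁻⁵ mg/mL = 93.1 μg/L.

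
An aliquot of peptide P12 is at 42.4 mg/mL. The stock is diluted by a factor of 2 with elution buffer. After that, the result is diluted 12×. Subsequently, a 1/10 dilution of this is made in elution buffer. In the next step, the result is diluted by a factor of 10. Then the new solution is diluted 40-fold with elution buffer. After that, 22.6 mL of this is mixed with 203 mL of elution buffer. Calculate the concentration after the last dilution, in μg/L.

Overall dilution factor = 2 × 12 × 10 × 10 × 40 × 9.982 = 9.58 × 10⁵.
42.4 mg/mL / 9.58 × 10⁵ = 4.42 × 10⁻⁵ mg/mL = 44.2 μg/L.

44.2 μg/L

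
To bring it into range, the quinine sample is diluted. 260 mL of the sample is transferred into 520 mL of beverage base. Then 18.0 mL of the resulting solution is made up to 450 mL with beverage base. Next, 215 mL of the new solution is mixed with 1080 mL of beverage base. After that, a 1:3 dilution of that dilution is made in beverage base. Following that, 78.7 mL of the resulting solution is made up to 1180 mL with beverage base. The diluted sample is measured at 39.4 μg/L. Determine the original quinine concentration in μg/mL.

Overall dilution factor = 3 × 25 × 6.023 × 3 × 14.99 = 2.03 × 10⁴.
Original = 39.4 μg/L × 2.03 × 10⁴ = 8.01 × 10⁵ μg/L = 801 μg/mL.

801 μg/mL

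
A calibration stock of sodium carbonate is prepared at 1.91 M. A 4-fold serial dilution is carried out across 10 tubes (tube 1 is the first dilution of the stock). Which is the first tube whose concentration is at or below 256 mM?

tube 2

Tube n has concentration 1.91 M / 4ⁿ.
Need 4ⁿ ≥ 1.91 M / 256 mM = 7.46, so n ≥ 1.45.
First such tube: n = 2.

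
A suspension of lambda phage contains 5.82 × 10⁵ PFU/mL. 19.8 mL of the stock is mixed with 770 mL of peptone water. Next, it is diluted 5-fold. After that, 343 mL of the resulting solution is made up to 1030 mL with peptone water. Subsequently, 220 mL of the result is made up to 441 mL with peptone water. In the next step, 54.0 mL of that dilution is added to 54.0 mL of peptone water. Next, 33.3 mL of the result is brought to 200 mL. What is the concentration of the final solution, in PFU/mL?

Overall dilution factor = 39.89 × 5 × 3.003 × 2.005 × 2 × 6.006 = 1.44 × 10⁴.
5.82 × 10⁵ PFU/mL / 1.44 × 10⁴ = 40.4 PFU/mL.

40.4 PFU/mL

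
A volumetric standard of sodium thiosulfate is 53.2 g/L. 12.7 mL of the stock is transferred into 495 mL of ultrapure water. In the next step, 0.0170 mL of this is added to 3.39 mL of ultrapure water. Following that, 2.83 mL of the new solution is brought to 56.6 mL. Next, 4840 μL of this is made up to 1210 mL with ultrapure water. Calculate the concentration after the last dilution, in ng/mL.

1.33 ng/mL

Overall dilution factor = 39.98 × 200.4 × 20 × 250 = 4.01 × 10⁷.
53.2 g/L / 4.01 × 10⁷ = 1.33 × 10⁻⁶ g/L = 1.33 ng/mL.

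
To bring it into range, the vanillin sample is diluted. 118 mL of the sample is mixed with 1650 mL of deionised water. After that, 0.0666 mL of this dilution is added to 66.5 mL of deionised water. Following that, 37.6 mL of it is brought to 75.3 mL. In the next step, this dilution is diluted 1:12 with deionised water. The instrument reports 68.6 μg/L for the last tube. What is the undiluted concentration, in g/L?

Overall dilution factor = 14.98 × 999.5 × 2.003 × 12 = 3.60 × 10⁵.
Original = 68.6 μg/L × 3.60 × 10⁵ = 2.47 × 10⁷ μg/L = 24.7 g/L.

24.7 g/L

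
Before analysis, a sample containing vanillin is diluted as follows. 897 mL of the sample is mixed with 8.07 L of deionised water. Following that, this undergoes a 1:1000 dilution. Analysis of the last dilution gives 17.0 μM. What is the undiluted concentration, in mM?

Overall dilution factor = 9.997 × 1000 = 9997.
Original = 17.0 μM × 9997 = 1.70 × 10⁵ μM = 170 mM.

170 mM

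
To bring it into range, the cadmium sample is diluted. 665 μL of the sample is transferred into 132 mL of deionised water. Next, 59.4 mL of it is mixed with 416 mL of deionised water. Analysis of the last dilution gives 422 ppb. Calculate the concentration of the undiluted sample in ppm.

Overall dilution factor = 199.5 × 8.003 = 1597.
Original = 422 ppb × 1597 = 6.74 × 10⁵ ppb = 674 ppm.

674 ppm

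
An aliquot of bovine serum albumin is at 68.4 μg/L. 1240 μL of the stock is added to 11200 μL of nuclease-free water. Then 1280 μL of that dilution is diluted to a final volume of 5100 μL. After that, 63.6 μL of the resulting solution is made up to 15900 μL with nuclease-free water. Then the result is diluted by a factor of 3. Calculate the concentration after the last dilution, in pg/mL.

2.28 pg/mL

Overall dilution factor = 10.03 × 3.984 × 250 × 3 = 3.00 × 10⁴.
68.4 μg/L / 3.00 × 10⁴ = 2.28 × 10⁻³ μg/L = 2.28 pg/mL.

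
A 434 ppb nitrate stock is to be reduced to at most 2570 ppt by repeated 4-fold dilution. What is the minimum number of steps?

Need 4ⁿ ≥ 169, so n ≥ log(169)/log(4) = 3.70.
Minimum whole steps: n = 4.

4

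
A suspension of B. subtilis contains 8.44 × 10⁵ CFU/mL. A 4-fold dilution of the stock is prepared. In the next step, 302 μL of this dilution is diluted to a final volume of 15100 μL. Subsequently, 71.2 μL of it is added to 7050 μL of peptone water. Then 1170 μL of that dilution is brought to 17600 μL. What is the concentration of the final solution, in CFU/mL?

2.80 CFU/mL

Overall dilution factor = 4 × 50 × 100.0 × 15.04 = 3.01 × 10⁵.
8.44 × 10⁵ CFU/mL / 3.01 × 10⁵ = 2.80 CFU/mL.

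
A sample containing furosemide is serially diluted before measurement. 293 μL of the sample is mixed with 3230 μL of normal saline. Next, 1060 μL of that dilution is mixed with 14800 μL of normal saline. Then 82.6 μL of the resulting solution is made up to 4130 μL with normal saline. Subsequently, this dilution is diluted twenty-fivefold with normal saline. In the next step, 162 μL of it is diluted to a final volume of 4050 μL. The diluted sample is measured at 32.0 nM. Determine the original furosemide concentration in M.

0.180 M

Overall dilution factor = 12.02 × 14.96 × 50 × 25 × 25 = 5.62 × 10⁶.
Original = 32.0 nM × 5.62 × 10⁶ = 1.80 × 10⁸ nM = 0.180 M.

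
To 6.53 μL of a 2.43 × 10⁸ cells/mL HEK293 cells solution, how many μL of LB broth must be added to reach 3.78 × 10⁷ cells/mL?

V₂ = C₁V₁/C₂ = 2.43 × 10⁸ × 6.53 / 3.78 × 10⁷ = 42.0 μL.
Diluent to add = V₂ − V₁ = 42.0 − 6.53 = 35.4 μL.

35.4 μL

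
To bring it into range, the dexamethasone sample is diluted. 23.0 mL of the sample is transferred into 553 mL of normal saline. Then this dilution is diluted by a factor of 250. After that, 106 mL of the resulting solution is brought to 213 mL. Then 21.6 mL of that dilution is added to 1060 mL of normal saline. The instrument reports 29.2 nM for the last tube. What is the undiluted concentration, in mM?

18.4 mM

Overall dilution factor = 25.04 × 250 × 2.009 × 50.07 = 6.30 × 10⁵.
Original = 29.2 nM × 6.30 × 10⁵ = 1.84 × 10⁷ nM = 18.4 mM.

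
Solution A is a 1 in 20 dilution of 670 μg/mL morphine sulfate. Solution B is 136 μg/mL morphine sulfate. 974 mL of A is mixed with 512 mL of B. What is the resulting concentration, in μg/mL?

68.8 μg/mL

C_A = 670 μg/mL / 20 = 33.5 μg/mL.
C_mix = (C_A·V_A + C_B·V_B)/(V_A + V_B) = (33.5×974 + 136×512) / 1486 = 68.8 μg/mL.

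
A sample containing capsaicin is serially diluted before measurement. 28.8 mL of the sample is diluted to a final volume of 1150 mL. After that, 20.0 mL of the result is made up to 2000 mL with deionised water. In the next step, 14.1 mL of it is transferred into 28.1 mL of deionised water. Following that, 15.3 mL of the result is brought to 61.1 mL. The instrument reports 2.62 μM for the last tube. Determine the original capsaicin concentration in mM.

125 mM

Overall dilution factor = 39.93 × 100 × 2.993 × 3.993 = 4.77 × 10⁴.
Original = 2.62 μM × 4.77 × 10⁴ = 1.25 × 10⁵ μM = 125 mM.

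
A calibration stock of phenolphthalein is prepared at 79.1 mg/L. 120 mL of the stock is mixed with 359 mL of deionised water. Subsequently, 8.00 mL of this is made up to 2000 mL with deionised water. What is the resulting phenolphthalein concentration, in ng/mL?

Overall dilution factor = 3.992 × 250 = 998.
79.1 mg/L / 998 = 0.0793 mg/L = 79.3 ng/mL.

79.3 ng/mL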